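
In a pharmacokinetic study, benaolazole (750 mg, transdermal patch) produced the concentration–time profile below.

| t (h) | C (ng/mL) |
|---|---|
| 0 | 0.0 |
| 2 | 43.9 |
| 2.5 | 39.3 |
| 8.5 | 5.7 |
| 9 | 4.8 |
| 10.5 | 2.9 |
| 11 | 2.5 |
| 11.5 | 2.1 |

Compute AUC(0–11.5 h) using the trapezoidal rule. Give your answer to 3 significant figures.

Trapezoidal AUC_0→11.5:
  [0→2]: (0.0+43.9)/2 × 2 = 43.9
  [2→2.5]: (43.9+39.3)/2 × 0.5 = 20.8
  [2.5→8.5]: (39.3+5.7)/2 × 6 = 135.0
  [8.5→9]: (5.7+4.8)/2 × 0.5 = 2.625
  [9→10.5]: (4.8+2.9)/2 × 1.5 = 5.775
  [10.5→11]: (2.9+2.5)/2 × 0.5 = 1.35
  [11→11.5]: (2.5+2.1)/2 × 0.5 = 1.15
  Sum = 210.6 ng/mL·h

AUC = 211 ng/mL·h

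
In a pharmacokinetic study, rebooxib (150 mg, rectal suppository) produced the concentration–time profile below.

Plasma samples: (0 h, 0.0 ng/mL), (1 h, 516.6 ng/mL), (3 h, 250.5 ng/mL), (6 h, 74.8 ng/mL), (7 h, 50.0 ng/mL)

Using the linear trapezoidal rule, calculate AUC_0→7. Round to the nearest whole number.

Trapezoidal AUC_0→7:
  [0→1]: (0.0+516.6)/2 × 1 = 258.3
  [1→3]: (516.6+250.5)/2 × 2 = 767.1
  [3→6]: (250.5+74.8)/2 × 3 = 487.95
  [6→7]: (74.8+50.0)/2 × 1 = 62.4
  Sum = 1575.75 ng/mL·h

AUC = 1576 ng/mL·h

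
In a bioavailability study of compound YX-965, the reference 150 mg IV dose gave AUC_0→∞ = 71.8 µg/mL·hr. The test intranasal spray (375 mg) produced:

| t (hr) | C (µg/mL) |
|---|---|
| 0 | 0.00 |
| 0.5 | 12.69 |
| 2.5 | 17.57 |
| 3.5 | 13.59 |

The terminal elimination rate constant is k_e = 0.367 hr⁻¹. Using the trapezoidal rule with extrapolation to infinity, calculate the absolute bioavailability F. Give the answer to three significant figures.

F = 0.479

Trapezoidal AUC_0→3.5 (intranasal spray):
  [0→0.5]: (0.00+12.69)/2 × 0.5 = 3.1725
  [0.5→2.5]: (12.69+17.57)/2 × 2 = 30.26
  [2.5→3.5]: (17.57+13.59)/2 × 1 = 15.58
  Sum = 49.0125 µg/mL·hr
Tail: C_last/k_e = 13.59/0.367 = 37.030
AUC_0→∞ (intranasal spray) = 49.0125 + 37.030 = 86.0425 µg/mL·hr
F = (AUC_ev/D_ev)/(AUC_iv/D_iv) = (86.0425/375)/(71.8/150) = 0.229447/0.478667 = 0.4793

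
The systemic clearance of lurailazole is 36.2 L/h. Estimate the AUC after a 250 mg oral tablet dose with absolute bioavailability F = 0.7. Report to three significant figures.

AUC_0→∞ = F × Dose / CL
        = 0.7 × 250 / 36.2 = 4.83425 mg/L·h

AUC = 4.83 mg/L·h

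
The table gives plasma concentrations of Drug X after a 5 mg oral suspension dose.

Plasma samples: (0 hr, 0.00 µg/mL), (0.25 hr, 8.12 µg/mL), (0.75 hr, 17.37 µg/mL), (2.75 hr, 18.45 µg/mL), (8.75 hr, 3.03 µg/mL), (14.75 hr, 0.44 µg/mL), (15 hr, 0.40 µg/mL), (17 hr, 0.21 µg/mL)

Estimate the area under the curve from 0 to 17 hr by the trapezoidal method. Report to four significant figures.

AUC = 118.8 µg/mL·hr

Trapezoidal AUC_0→17:
  [0→0.25]: (0.00+8.12)/2 × 0.25 = 1.015
  [0.25→0.75]: (8.12+17.37)/2 × 0.5 = 6.3725
  [0.75→2.75]: (17.37+18.45)/2 × 2 = 35.82
  [2.75→8.75]: (18.45+3.03)/2 × 6 = 64.44
  [8.75→14.75]: (3.03+0.44)/2 × 6 = 10.41
  [14.75→15]: (0.44+0.40)/2 × 0.25 = 0.105
  [15→17]: (0.40+0.21)/2 × 2 = 0.61
  Sum = 118.7725 µg/mL·hr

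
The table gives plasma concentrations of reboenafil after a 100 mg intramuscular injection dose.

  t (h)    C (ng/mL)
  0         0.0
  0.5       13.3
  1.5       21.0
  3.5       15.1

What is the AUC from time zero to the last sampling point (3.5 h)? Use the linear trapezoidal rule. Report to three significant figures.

AUC = 56.6 ng/mL·h

Trapezoidal AUC_0→3.5:
  [0→0.5]: (0.0+13.3)/2 × 0.5 = 3.325
  [0.5→1.5]: (13.3+21.0)/2 × 1 = 17.15
  [1.5→3.5]: (21.0+15.1)/2 × 2 = 36.1
  Sum = 56.575 ng/mL·h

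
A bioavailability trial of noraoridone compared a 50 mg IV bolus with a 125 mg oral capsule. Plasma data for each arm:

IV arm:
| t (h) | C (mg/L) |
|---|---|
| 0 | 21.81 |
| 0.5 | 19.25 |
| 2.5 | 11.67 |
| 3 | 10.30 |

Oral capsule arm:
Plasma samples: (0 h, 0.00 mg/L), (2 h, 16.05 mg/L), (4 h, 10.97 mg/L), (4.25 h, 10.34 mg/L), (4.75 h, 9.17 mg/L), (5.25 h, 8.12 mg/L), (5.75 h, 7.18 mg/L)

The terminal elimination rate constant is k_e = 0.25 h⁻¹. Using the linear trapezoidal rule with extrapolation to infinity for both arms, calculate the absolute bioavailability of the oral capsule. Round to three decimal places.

Trapezoidal AUC_0→3 (IV):
  [0→0.5]: (21.81+19.25)/2 × 0.5 = 10.265
  [0.5→2.5]: (19.25+11.67)/2 × 2 = 30.92
  [2.5→3]: (11.67+10.30)/2 × 0.5 = 5.4925
  Sum = 46.6775 mg/L·h
IV tail: 10.30/0.25 = 41.200; AUC_iv,0→∞ = 46.6775 + 41.200 = 87.8775 mg/L·h
Trapezoidal AUC_0→5.75 (oral capsule):
  [0→2]: (0.00+16.05)/2 × 2 = 16.05
  [2→4]: (16.05+10.97)/2 × 2 = 27.02
  [4→4.25]: (10.97+10.34)/2 × 0.25 = 2.66375
  [4.25→4.75]: (10.34+9.17)/2 × 0.5 = 4.8775
  [4.75→5.25]: (9.17+8.12)/2 × 0.5 = 4.3225
  [5.25→5.75]: (8.12+7.18)/2 × 0.5 = 3.825
  Sum = 58.75875 mg/L·h
oral capsule tail: 7.18/0.25 = 28.720; AUC_ev,0→∞ = 58.75875 + 28.720 = 87.47875 mg/L·h
F = (AUC_ev/D_ev)/(AUC_iv/D_iv) = (87.47875/125)/(87.8775/50) = 0.69983/1.75755 = 0.3982

F = 0.398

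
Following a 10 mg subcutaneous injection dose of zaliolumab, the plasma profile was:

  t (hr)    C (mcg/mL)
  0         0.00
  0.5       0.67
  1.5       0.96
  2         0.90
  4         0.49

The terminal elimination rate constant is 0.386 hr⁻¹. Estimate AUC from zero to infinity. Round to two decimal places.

AUC = 4.11 mcg/mL·hr

Trapezoidal AUC_0→4:
  [0→0.5]: (0.00+0.67)/2 × 0.5 = 0.1675
  [0.5→1.5]: (0.67+0.96)/2 × 1 = 0.815
  [1.5→2]: (0.96+0.90)/2 × 0.5 = 0.465
  [2→4]: (0.90+0.49)/2 × 2 = 1.39
  Sum = 2.8375 mcg/mL·hr
Extrapolated tail: C_last / k_e = 0.49 / 0.386 = 1.269
AUC_0→∞ = 2.8375 + 1.269 = 4.1065 mcg/mL·hr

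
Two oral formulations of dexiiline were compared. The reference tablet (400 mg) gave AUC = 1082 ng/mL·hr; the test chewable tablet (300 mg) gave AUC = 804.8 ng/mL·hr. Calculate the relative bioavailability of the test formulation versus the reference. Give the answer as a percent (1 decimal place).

F_rel = 99.2%

F_rel = (AUC_test/D_test) / (AUC_ref/D_ref)
      = (804.8/300) / (1082/400)
      = 2.68267 / 2.705 = 0.9917 = 99.17%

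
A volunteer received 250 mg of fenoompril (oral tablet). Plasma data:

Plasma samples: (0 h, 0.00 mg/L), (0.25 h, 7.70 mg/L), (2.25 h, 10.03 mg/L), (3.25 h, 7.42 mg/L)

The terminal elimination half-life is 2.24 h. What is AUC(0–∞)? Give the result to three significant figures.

Trapezoidal AUC_0→3.25:
  [0→0.25]: (0.00+7.70)/2 × 0.25 = 0.9625
  [0.25→2.25]: (7.70+10.03)/2 × 2 = 17.73
  [2.25→3.25]: (10.03+7.42)/2 × 1 = 8.725
  Sum = 27.4175 mg/L·h
k_e = ln2 / t½ = 0.693147 / 2.24 = 0.3094 h^-1
Extrapolated tail: C_last / k_e = 7.42 / 0.3094 = 23.982
AUC_0→∞ = 27.4175 + 23.982 = 51.3995 mg/L·h

AUC = 51.4 mg/L·h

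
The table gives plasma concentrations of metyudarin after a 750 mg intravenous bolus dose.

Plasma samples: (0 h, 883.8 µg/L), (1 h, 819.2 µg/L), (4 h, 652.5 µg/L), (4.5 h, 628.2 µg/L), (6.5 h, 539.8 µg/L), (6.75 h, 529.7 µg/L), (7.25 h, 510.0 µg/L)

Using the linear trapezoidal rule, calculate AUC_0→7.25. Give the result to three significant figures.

AUC = 4940 µg/L·h

Trapezoidal AUC_0→7.25:
  [0→1]: (883.8+819.2)/2 × 1 = 851.5
  [1→4]: (819.2+652.5)/2 × 3 = 2207.55
  [4→4.5]: (652.5+628.2)/2 × 0.5 = 320.175
  [4.5→6.5]: (628.2+539.8)/2 × 2 = 1168.0
  [6.5→6.75]: (539.8+529.7)/2 × 0.25 = 133.6875
  [6.75→7.25]: (529.7+510.0)/2 × 0.5 = 259.925
  Sum = 4940.8375 µg/L·h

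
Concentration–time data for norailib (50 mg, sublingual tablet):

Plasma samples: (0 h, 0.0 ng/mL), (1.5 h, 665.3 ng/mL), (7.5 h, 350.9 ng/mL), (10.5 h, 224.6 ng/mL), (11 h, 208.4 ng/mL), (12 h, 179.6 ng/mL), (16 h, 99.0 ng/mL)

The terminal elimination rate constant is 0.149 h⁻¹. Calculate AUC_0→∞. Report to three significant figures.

Trapezoidal AUC_0→16:
  [0→1.5]: (0.0+665.3)/2 × 1.5 = 498.975
  [1.5→7.5]: (665.3+350.9)/2 × 6 = 3048.6
  [7.5→10.5]: (350.9+224.6)/2 × 3 = 863.25
  [10.5→11]: (224.6+208.4)/2 × 0.5 = 108.25
  [11→12]: (208.4+179.6)/2 × 1 = 194.0
  [12→16]: (179.6+99.0)/2 × 4 = 557.2
  Sum = 5270.275 ng/mL·h
Extrapolated tail: C_last / k_e = 99.0 / 0.149 = 664.430
AUC_0→∞ = 5270.275 + 664.430 = 5934.705 ng/mL·h

AUC = 5930 ng/mL·h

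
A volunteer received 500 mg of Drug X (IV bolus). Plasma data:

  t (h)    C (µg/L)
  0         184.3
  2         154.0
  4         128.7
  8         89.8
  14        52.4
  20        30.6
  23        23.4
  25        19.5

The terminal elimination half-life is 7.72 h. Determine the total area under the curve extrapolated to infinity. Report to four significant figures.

Trapezoidal AUC_0→25:
  [0→2]: (184.3+154.0)/2 × 2 = 338.3
  [2→4]: (154.0+128.7)/2 × 2 = 282.7
  [4→8]: (128.7+89.8)/2 × 4 = 437.0
  [8→14]: (89.8+52.4)/2 × 6 = 426.6
  [14→20]: (52.4+30.6)/2 × 6 = 249.0
  [20→23]: (30.6+23.4)/2 × 3 = 81.0
  [23→25]: (23.4+19.5)/2 × 2 = 42.9
  Sum = 1857.5 µg/L·h
k_e = ln2 / t½ = 0.693147 / 7.72 = 0.0898 h^-1
Extrapolated tail: C_last / k_e = 19.5 / 0.0898 = 217.149
AUC_0→∞ = 1857.5 + 217.149 = 2074.649 µg/L·h

AUC = 2075 µg/L·h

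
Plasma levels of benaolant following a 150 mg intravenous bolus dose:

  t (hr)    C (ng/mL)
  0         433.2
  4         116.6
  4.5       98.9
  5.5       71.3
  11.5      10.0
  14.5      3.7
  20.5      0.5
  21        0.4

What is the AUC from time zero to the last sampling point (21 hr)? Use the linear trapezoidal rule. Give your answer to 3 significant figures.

Trapezoidal AUC_0→21:
  [0→4]: (433.2+116.6)/2 × 4 = 1099.6
  [4→4.5]: (116.6+98.9)/2 × 0.5 = 53.875
  [4.5→5.5]: (98.9+71.3)/2 × 1 = 85.1
  [5.5→11.5]: (71.3+10.0)/2 × 6 = 243.9
  [11.5→14.5]: (10.0+3.7)/2 × 3 = 20.55
  [14.5→20.5]: (3.7+0.5)/2 × 6 = 12.6
  [20.5→21]: (0.5+0.4)/2 × 0.5 = 0.225
  Sum = 1515.85 ng/mL·hr

AUC = 1520 ng/mL·hr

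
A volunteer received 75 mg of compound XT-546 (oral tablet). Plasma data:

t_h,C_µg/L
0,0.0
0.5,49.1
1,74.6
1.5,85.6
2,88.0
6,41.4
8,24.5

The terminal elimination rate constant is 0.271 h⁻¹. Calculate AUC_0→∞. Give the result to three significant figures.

AUC = 542 µg/L·h

Trapezoidal AUC_0→8:
  [0→0.5]: (0.0+49.1)/2 × 0.5 = 12.275
  [0.5→1]: (49.1+74.6)/2 × 0.5 = 30.925
  [1→1.5]: (74.6+85.6)/2 × 0.5 = 40.05
  [1.5→2]: (85.6+88.0)/2 × 0.5 = 43.4
  [2→6]: (88.0+41.4)/2 × 4 = 258.8
  [6→8]: (41.4+24.5)/2 × 2 = 65.9
  Sum = 451.35 µg/L·h
Extrapolated tail: C_last / k_e = 24.5 / 0.271 = 90.406
AUC_0→∞ = 451.35 + 90.406 = 541.756 µg/L·h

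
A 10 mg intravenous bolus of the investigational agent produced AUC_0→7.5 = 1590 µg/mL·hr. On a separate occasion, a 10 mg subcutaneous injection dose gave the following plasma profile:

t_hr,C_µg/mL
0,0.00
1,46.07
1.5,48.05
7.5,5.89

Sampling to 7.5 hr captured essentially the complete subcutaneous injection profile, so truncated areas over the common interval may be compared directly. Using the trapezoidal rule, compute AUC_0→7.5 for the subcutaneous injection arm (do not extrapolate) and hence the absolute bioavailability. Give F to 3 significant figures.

Trapezoidal AUC_0→7.5 (subcutaneous injection):
  [0→1]: (0.00+46.07)/2 × 1 = 23.035
  [1→1.5]: (46.07+48.05)/2 × 0.5 = 23.53
  [1.5→7.5]: (48.05+5.89)/2 × 6 = 161.82
  Sum = 208.385 µg/mL·hr
F = (AUC_ev/D_ev)/(AUC_iv/D_iv) = (208.385/10)/(1590/10) = 20.8385/159 = 0.1311

F = 0.131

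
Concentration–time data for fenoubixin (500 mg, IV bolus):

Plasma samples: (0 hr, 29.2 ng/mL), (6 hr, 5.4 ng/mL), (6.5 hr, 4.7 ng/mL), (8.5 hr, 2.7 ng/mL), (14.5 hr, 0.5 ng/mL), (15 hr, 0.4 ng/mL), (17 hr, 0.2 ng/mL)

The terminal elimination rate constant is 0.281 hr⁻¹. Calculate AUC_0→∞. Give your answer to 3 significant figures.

AUC = 125 ng/mL·hr

Trapezoidal AUC_0→17:
  [0→6]: (29.2+5.4)/2 × 6 = 103.8
  [6→6.5]: (5.4+4.7)/2 × 0.5 = 2.525
  [6.5→8.5]: (4.7+2.7)/2 × 2 = 7.4
  [8.5→14.5]: (2.7+0.5)/2 × 6 = 9.6
  [14.5→15]: (0.5+0.4)/2 × 0.5 = 0.225
  [15→17]: (0.4+0.2)/2 × 2 = 0.6
  Sum = 124.15 ng/mL·hr
Extrapolated tail: C_last / k_e = 0.2 / 0.281 = 0.712
AUC_0→∞ = 124.15 + 0.712 = 124.862 ng/mL·hr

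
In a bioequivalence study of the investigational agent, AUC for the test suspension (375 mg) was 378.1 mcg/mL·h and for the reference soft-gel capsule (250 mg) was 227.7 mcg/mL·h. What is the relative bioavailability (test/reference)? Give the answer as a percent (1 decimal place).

F_rel = (AUC_test/D_test) / (AUC_ref/D_ref)
      = (378.1/375) / (227.7/250)
      = 1.00827 / 0.9108 = 1.1070 = 110.70%

F_rel = 110.7%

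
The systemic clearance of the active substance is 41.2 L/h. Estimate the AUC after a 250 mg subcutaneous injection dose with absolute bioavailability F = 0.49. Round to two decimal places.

AUC = 2.97 mg/L·h

AUC_0→∞ = F × Dose / CL
        = 0.49 × 250 / 41.2 = 2.9733 mg/L·h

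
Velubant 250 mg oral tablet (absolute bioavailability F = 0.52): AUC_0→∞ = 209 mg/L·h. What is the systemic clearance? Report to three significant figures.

CL = 0.622 L/h

CL = F × Dose / AUC_0→∞
   = 0.52 × 250 / 209 = 0.62201 L/h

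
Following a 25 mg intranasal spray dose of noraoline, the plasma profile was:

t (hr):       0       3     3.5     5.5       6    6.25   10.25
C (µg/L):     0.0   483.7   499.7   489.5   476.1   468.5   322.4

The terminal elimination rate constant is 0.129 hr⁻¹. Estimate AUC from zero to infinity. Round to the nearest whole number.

Trapezoidal AUC_0→10.25:
  [0→3]: (0.0+483.7)/2 × 3 = 725.55
  [3→3.5]: (483.7+499.7)/2 × 0.5 = 245.85
  [3.5→5.5]: (499.7+489.5)/2 × 2 = 989.2
  [5.5→6]: (489.5+476.1)/2 × 0.5 = 241.4
  [6→6.25]: (476.1+468.5)/2 × 0.25 = 118.075
  [6.25→10.25]: (468.5+322.4)/2 × 4 = 1581.8
  Sum = 3901.875 µg/L·hr
Extrapolated tail: C_last / k_e = 322.4 / 0.129 = 2499.225
AUC_0→∞ = 3901.875 + 2499.225 = 6401.1 µg/L·hr

AUC = 6401 µg/L·hr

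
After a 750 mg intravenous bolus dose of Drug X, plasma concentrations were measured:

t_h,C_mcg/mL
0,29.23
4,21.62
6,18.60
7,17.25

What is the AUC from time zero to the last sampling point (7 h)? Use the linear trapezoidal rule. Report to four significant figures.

AUC = 159.8 mcg/mL·h

Trapezoidal AUC_0→7:
  [0→4]: (29.23+21.62)/2 × 4 = 101.7
  [4→6]: (21.62+18.60)/2 × 2 = 40.22
  [6→7]: (18.60+17.25)/2 × 1 = 17.925
  Sum = 159.845 mcg/mL·h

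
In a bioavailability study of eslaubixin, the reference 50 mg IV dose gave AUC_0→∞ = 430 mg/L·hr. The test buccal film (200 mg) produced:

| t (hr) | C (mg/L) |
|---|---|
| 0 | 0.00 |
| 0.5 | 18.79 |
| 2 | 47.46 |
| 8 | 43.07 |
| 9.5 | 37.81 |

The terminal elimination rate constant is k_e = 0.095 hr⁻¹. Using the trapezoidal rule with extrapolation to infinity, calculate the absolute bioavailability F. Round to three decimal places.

F = 0.456

Trapezoidal AUC_0→9.5 (buccal film):
  [0→0.5]: (0.00+18.79)/2 × 0.5 = 4.6975
  [0.5→2]: (18.79+47.46)/2 × 1.5 = 49.6875
  [2→8]: (47.46+43.07)/2 × 6 = 271.59
  [8→9.5]: (43.07+37.81)/2 × 1.5 = 60.66
  Sum = 386.635 mg/L·hr
Tail: C_last/k_e = 37.81/0.095 = 398.000
AUC_0→∞ (buccal film) = 386.635 + 398.000 = 784.635 mg/L·hr
F = (AUC_ev/D_ev)/(AUC_iv/D_iv) = (784.635/200)/(430/50) = 3.923175/8.6 = 0.4562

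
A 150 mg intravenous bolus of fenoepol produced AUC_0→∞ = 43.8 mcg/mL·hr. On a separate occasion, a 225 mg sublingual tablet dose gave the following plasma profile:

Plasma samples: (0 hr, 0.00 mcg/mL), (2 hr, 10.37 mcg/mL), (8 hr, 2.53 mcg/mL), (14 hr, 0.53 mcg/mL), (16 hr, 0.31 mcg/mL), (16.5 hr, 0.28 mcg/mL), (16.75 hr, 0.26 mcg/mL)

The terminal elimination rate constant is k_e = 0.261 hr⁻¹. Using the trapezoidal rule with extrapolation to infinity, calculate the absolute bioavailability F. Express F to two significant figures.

F = 0.92

Trapezoidal AUC_0→16.75 (sublingual tablet):
  [0→2]: (0.00+10.37)/2 × 2 = 10.37
  [2→8]: (10.37+2.53)/2 × 6 = 38.7
  [8→14]: (2.53+0.53)/2 × 6 = 9.18
  [14→16]: (0.53+0.31)/2 × 2 = 0.84
  [16→16.5]: (0.31+0.28)/2 × 0.5 = 0.1475
  [16.5→16.75]: (0.28+0.26)/2 × 0.25 = 0.0675
  Sum = 59.305 mcg/mL·hr
Tail: C_last/k_e = 0.26/0.261 = 0.996
AUC_0→∞ (sublingual tablet) = 59.305 + 0.996 = 60.301 mcg/mL·hr
F = (AUC_ev/D_ev)/(AUC_iv/D_iv) = (60.301/225)/(43.8/150) = 0.268004/0.292 = 0.9178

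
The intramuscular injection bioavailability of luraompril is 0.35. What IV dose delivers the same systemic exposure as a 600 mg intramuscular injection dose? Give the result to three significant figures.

D_iv = 210 mg

Systemic exposure from an extravascular dose = F × D_ev, so the equivalent IV dose is F × D_ev.
D_iv = F × D_ev = 0.35 × 600 = 210 mg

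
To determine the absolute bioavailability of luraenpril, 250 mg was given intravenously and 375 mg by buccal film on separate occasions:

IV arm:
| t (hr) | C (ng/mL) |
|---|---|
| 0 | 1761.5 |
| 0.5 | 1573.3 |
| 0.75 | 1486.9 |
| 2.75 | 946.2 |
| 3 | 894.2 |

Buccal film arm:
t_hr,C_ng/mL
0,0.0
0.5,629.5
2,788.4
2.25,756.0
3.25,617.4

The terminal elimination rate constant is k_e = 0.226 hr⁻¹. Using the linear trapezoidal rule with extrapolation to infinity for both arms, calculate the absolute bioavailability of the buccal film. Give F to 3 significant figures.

Trapezoidal AUC_0→3 (IV):
  [0→0.5]: (1761.5+1573.3)/2 × 0.5 = 833.7
  [0.5→0.75]: (1573.3+1486.9)/2 × 0.25 = 382.525
  [0.75→2.75]: (1486.9+946.2)/2 × 2 = 2433.1
  [2.75→3]: (946.2+894.2)/2 × 0.25 = 230.05
  Sum = 3879.375 ng/mL·hr
IV tail: 894.2/0.226 = 3956.637; AUC_iv,0→∞ = 3879.375 + 3956.637 = 7836.012 ng/mL·hr
Trapezoidal AUC_0→3.25 (buccal film):
  [0→0.5]: (0.0+629.5)/2 × 0.5 = 157.375
  [0.5→2]: (629.5+788.4)/2 × 1.5 = 1063.425
  [2→2.25]: (788.4+756.0)/2 × 0.25 = 193.05
  [2.25→3.25]: (756.0+617.4)/2 × 1 = 686.7
  Sum = 2100.55 ng/mL·hr
buccal film tail: 617.4/0.226 = 2731.858; AUC_ev,0→∞ = 2100.55 + 2731.858 = 4832.408 ng/mL·hr
F = (AUC_ev/D_ev)/(AUC_iv/D_iv) = (4832.408/375)/(7836.012/250) = 12.8864/31.344048 = 0.4111

F = 0.411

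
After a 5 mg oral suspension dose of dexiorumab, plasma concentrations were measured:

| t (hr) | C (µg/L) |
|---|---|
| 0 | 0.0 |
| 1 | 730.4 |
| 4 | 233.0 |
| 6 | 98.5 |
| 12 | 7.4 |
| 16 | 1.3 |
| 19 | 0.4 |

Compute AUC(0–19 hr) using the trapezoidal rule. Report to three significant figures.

Trapezoidal AUC_0→19:
  [0→1]: (0.0+730.4)/2 × 1 = 365.2
  [1→4]: (730.4+233.0)/2 × 3 = 1445.1
  [4→6]: (233.0+98.5)/2 × 2 = 331.5
  [6→12]: (98.5+7.4)/2 × 6 = 317.7
  [12→16]: (7.4+1.3)/2 × 4 = 17.4
  [16→19]: (1.3+0.4)/2 × 3 = 2.55
  Sum = 2479.45 µg/L·hr

AUC = 2480 µg/L·hr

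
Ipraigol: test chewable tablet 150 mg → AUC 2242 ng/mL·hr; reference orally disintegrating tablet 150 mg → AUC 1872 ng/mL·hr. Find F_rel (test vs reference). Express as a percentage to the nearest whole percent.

F_rel = 120%

F_rel = (AUC_test/D_test) / (AUC_ref/D_ref)
      = (2242/150) / (1872/150)
      = 14.9467 / 12.48 = 1.1977 = 119.77%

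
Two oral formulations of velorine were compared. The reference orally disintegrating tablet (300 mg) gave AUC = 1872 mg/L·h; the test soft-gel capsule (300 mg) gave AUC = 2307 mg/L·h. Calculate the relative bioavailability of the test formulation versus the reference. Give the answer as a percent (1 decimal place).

F_rel = (AUC_test/D_test) / (AUC_ref/D_ref)
      = (2307/300) / (1872/300)
      = 7.69 / 6.24 = 1.2324 = 123.24%

F_rel = 123.2%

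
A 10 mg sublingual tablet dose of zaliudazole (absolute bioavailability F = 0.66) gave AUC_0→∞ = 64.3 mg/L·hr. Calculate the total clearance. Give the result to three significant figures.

CL = F × Dose / AUC_0→∞
   = 0.66 × 10 / 64.3 = 0.102644 L/hr

CL = 0.103 L/hr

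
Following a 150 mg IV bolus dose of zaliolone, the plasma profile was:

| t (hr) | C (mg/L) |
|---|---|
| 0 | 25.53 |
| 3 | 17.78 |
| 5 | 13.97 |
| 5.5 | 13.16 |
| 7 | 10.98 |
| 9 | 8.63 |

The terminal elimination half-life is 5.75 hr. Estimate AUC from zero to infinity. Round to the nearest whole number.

Trapezoidal AUC_0→9:
  [0→3]: (25.53+17.78)/2 × 3 = 64.965
  [3→5]: (17.78+13.97)/2 × 2 = 31.75
  [5→5.5]: (13.97+13.16)/2 × 0.5 = 6.7825
  [5.5→7]: (13.16+10.98)/2 × 1.5 = 18.105
  [7→9]: (10.98+8.63)/2 × 2 = 19.61
  Sum = 141.2125 mg/L·hr
k_e = ln2 / t½ = 0.693147 / 5.75 = 0.1205 hr^-1
Extrapolated tail: C_last / k_e = 8.63 / 0.1205 = 71.618
AUC_0→∞ = 141.2125 + 71.618 = 212.8305 mg/L·hr

AUC = 213 mg/L·hr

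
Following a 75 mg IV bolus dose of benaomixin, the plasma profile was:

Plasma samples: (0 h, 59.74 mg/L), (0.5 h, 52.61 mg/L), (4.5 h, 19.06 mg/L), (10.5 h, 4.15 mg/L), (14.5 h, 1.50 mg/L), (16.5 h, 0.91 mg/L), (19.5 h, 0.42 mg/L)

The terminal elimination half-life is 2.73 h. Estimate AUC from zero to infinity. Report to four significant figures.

Trapezoidal AUC_0→19.5:
  [0→0.5]: (59.74+52.61)/2 × 0.5 = 28.0875
  [0.5→4.5]: (52.61+19.06)/2 × 4 = 143.34
  [4.5→10.5]: (19.06+4.15)/2 × 6 = 69.63
  [10.5→14.5]: (4.15+1.50)/2 × 4 = 11.3
  [14.5→16.5]: (1.50+0.91)/2 × 2 = 2.41
  [16.5→19.5]: (0.91+0.42)/2 × 3 = 1.995
  Sum = 256.7625 mg/L·h
k_e = ln2 / t½ = 0.693147 / 2.73 = 0.2539 h^-1
Extrapolated tail: C_last / k_e = 0.42 / 0.2539 = 1.654
AUC_0→∞ = 256.7625 + 1.654 = 258.4165 mg/L·h

AUC = 258.4 mg/L·h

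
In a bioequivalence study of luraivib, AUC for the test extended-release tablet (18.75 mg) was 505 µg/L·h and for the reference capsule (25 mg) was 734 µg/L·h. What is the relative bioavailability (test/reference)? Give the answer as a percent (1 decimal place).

F_rel = (AUC_test/D_test) / (AUC_ref/D_ref)
      = (505/18.75) / (734/25)
      = 26.9333 / 29.36 = 0.9173 = 91.73%

F_rel = 91.7%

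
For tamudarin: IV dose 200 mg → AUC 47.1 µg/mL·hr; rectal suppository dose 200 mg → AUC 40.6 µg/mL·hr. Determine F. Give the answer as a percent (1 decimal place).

F = (AUC_ev / D_ev) / (AUC_iv / D_iv)
  = (40.6/200) / (47.1/200)
  = 0.203 / 0.2355 = 0.8620
  = 86.20%

F = 86.2%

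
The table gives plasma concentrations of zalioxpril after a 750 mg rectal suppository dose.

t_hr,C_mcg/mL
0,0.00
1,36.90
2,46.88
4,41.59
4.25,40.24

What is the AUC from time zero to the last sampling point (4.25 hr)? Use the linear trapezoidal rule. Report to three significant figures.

AUC = 159 mcg/mL·hr

Trapezoidal AUC_0→4.25:
  [0→1]: (0.00+36.90)/2 × 1 = 18.45
  [1→2]: (36.90+46.88)/2 × 1 = 41.89
  [2→4]: (46.88+41.59)/2 × 2 = 88.47
  [4→4.25]: (41.59+40.24)/2 × 0.25 = 10.22875
  Sum = 159.03875 mcg/mL·hr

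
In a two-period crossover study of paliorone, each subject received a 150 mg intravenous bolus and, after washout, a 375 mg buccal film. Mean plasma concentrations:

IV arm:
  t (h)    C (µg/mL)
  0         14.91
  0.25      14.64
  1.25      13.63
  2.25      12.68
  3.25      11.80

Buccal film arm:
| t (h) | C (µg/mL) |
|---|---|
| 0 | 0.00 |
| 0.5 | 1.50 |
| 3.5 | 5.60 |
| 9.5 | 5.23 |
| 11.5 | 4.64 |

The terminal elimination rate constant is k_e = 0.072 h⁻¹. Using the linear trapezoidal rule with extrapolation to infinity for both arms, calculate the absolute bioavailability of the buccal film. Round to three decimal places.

Trapezoidal AUC_0→3.25 (IV):
  [0→0.25]: (14.91+14.64)/2 × 0.25 = 3.69375
  [0.25→1.25]: (14.64+13.63)/2 × 1 = 14.135
  [1.25→2.25]: (13.63+12.68)/2 × 1 = 13.155
  [2.25→3.25]: (12.68+11.80)/2 × 1 = 12.24
  Sum = 43.22375 µg/mL·h
IV tail: 11.80/0.072 = 163.889; AUC_iv,0→∞ = 43.22375 + 163.889 = 207.11275 µg/mL·h
Trapezoidal AUC_0→11.5 (buccal film):
  [0→0.5]: (0.00+1.50)/2 × 0.5 = 0.375
  [0.5→3.5]: (1.50+5.60)/2 × 3 = 10.65
  [3.5→9.5]: (5.60+5.23)/2 × 6 = 32.49
  [9.5→11.5]: (5.23+4.64)/2 × 2 = 9.87
  Sum = 53.385 µg/mL·h
buccal film tail: 4.64/0.072 = 64.444; AUC_ev,0→∞ = 53.385 + 64.444 = 117.829 µg/mL·h
F = (AUC_ev/D_ev)/(AUC_iv/D_iv) = (117.829/375)/(207.11275/150) = 0.314211/1.38075 = 0.2276

F = 0.228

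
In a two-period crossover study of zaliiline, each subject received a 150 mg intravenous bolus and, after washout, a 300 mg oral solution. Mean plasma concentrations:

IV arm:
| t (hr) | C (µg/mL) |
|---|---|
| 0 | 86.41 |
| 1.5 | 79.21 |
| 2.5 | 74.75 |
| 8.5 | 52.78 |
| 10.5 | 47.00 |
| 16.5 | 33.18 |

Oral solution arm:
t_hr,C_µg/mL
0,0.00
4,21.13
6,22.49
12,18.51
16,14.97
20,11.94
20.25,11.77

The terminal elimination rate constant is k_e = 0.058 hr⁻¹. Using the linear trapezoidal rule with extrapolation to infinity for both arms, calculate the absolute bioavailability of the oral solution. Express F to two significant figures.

F = 0.18

Trapezoidal AUC_0→16.5 (IV):
  [0→1.5]: (86.41+79.21)/2 × 1.5 = 124.215
  [1.5→2.5]: (79.21+74.75)/2 × 1 = 76.98
  [2.5→8.5]: (74.75+52.78)/2 × 6 = 382.59
  [8.5→10.5]: (52.78+47.00)/2 × 2 = 99.78
  [10.5→16.5]: (47.00+33.18)/2 × 6 = 240.54
  Sum = 924.105 µg/mL·hr
IV tail: 33.18/0.058 = 572.069; AUC_iv,0→∞ = 924.105 + 572.069 = 1496.174 µg/mL·hr
Trapezoidal AUC_0→20.25 (oral solution):
  [0→4]: (0.00+21.13)/2 × 4 = 42.26
  [4→6]: (21.13+22.49)/2 × 2 = 43.62
  [6→12]: (22.49+18.51)/2 × 6 = 123.0
  [12→16]: (18.51+14.97)/2 × 4 = 66.96
  [16→20]: (14.97+11.94)/2 × 4 = 53.82
  [20→20.25]: (11.94+11.77)/2 × 0.25 = 2.96375
  Sum = 332.62375 µg/mL·hr
oral solution tail: 11.77/0.058 = 202.931; AUC_ev,0→∞ = 332.62375 + 202.931 = 535.55475 µg/mL·hr
F = (AUC_ev/D_ev)/(AUC_iv/D_iv) = (535.55475/300)/(1496.174/150) = 1.7851825/9.97449 = 0.1790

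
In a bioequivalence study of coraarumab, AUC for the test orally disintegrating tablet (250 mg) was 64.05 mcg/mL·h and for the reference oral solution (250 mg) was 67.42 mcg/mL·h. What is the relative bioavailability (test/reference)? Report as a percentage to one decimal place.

F_rel = 95.0%

F_rel = (AUC_test/D_test) / (AUC_ref/D_ref)
      = (64.05/250) / (67.42/250)
      = 0.2562 / 0.26968 = 0.9500 = 95.00%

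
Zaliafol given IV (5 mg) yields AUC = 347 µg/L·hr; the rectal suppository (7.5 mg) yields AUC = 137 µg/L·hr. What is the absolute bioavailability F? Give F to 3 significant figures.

F = 0.263

F = (AUC_ev / D_ev) / (AUC_iv / D_iv)
  = (137/7.5) / (347/5)
  = 18.2667 / 69.4 = 0.2632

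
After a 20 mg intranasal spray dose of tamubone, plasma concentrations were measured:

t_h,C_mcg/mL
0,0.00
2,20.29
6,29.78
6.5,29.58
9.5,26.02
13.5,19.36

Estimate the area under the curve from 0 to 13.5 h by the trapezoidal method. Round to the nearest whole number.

Trapezoidal AUC_0→13.5:
  [0→2]: (0.00+20.29)/2 × 2 = 20.29
  [2→6]: (20.29+29.78)/2 × 4 = 100.14
  [6→6.5]: (29.78+29.58)/2 × 0.5 = 14.84
  [6.5→9.5]: (29.58+26.02)/2 × 3 = 83.4
  [9.5→13.5]: (26.02+19.36)/2 × 4 = 90.76
  Sum = 309.43 mcg/mL·h

AUC = 309 mcg/mL·h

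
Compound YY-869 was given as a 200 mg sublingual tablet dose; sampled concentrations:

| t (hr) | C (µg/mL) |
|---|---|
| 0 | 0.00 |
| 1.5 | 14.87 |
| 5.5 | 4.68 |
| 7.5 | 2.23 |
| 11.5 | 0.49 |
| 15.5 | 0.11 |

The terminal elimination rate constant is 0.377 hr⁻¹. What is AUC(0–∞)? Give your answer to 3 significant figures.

AUC = 64.1 µg/mL·hr

Trapezoidal AUC_0→15.5:
  [0→1.5]: (0.00+14.87)/2 × 1.5 = 11.1525
  [1.5→5.5]: (14.87+4.68)/2 × 4 = 39.1
  [5.5→7.5]: (4.68+2.23)/2 × 2 = 6.91
  [7.5→11.5]: (2.23+0.49)/2 × 4 = 5.44
  [11.5→15.5]: (0.49+0.11)/2 × 4 = 1.2
  Sum = 63.8025 µg/mL·hr
Extrapolated tail: C_last / k_e = 0.11 / 0.377 = 0.292
AUC_0→∞ = 63.8025 + 0.292 = 64.0945 µg/mL·hr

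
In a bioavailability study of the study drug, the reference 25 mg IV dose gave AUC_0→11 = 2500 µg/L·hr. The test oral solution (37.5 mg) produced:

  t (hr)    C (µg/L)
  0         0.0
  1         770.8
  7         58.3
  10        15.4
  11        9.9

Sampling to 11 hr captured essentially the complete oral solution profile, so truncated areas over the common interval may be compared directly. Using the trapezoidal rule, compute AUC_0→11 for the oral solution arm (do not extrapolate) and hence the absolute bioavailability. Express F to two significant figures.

F = 0.80

Trapezoidal AUC_0→11 (oral solution):
  [0→1]: (0.0+770.8)/2 × 1 = 385.4
  [1→7]: (770.8+58.3)/2 × 6 = 2487.3
  [7→10]: (58.3+15.4)/2 × 3 = 110.55
  [10→11]: (15.4+9.9)/2 × 1 = 12.65
  Sum = 2995.9 µg/L·hr
F = (AUC_ev/D_ev)/(AUC_iv/D_iv) = (2995.9/37.5)/(2500/25) = 79.8907/100 = 0.7989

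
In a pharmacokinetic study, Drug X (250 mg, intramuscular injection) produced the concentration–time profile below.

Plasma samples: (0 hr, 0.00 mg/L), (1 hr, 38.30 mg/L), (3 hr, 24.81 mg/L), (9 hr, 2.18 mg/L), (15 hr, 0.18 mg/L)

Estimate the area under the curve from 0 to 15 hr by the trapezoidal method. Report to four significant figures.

Trapezoidal AUC_0→15:
  [0→1]: (0.00+38.30)/2 × 1 = 19.15
  [1→3]: (38.30+24.81)/2 × 2 = 63.11
  [3→9]: (24.81+2.18)/2 × 6 = 80.97
  [9→15]: (2.18+0.18)/2 × 6 = 7.08
  Sum = 170.31 mg/L·hr

AUC = 170.3 mg/L·hr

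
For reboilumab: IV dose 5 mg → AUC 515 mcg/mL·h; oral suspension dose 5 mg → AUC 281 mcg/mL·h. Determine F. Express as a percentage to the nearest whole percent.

F = 55%

F = (AUC_ev / D_ev) / (AUC_iv / D_iv)
  = (281/5) / (515/5)
  = 56.2 / 103 = 0.5456
  = 54.56%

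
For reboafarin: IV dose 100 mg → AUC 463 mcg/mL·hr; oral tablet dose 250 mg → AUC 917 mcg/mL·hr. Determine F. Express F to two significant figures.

F = 0.79

F = (AUC_ev / D_ev) / (AUC_iv / D_iv)
  = (917/250) / (463/100)
  = 3.668 / 4.63 = 0.7922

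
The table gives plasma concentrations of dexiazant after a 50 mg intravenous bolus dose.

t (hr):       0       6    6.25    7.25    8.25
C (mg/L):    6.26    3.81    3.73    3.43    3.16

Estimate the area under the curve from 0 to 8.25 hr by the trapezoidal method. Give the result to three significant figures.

AUC = 38.0 mg/L·hr

Trapezoidal AUC_0→8.25:
  [0→6]: (6.26+3.81)/2 × 6 = 30.21
  [6→6.25]: (3.81+3.73)/2 × 0.25 = 0.9425
  [6.25→7.25]: (3.73+3.43)/2 × 1 = 3.58
  [7.25→8.25]: (3.43+3.16)/2 × 1 = 3.295
  Sum = 38.0275 mg/L·hr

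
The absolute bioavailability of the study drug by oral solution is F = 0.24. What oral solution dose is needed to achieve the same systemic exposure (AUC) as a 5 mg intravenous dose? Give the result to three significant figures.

For equal systemic exposure: F × D_ev = D_iv
D_ev = D_iv / F = 5 / 0.24 = 20.8333 mg

D_oral = 20.8 mg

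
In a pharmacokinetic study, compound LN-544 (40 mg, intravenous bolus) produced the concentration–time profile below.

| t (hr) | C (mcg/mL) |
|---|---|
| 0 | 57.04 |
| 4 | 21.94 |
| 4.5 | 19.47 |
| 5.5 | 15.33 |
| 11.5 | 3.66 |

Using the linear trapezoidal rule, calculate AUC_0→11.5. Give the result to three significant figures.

AUC = 243 mcg/mL·hr

Trapezoidal AUC_0→11.5:
  [0→4]: (57.04+21.94)/2 × 4 = 157.96
  [4→4.5]: (21.94+19.47)/2 × 0.5 = 10.3525
  [4.5→5.5]: (19.47+15.33)/2 × 1 = 17.4
  [5.5→11.5]: (15.33+3.66)/2 × 6 = 56.97
  Sum = 242.6825 mcg/mL·hr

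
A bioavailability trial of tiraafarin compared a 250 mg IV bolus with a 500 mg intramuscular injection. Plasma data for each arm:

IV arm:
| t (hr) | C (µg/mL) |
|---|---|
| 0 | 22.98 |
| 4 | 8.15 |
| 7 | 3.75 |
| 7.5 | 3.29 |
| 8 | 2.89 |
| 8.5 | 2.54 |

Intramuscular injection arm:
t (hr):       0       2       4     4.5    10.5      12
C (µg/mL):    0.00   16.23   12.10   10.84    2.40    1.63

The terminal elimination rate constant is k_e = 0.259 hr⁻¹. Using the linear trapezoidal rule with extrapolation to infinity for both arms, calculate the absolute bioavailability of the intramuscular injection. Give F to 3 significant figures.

Trapezoidal AUC_0→8.5 (IV):
  [0→4]: (22.98+8.15)/2 × 4 = 62.26
  [4→7]: (8.15+3.75)/2 × 3 = 17.85
  [7→7.5]: (3.75+3.29)/2 × 0.5 = 1.76
  [7.5→8]: (3.29+2.89)/2 × 0.5 = 1.545
  [8→8.5]: (2.89+2.54)/2 × 0.5 = 1.3575
  Sum = 84.7725 µg/mL·hr
IV tail: 2.54/0.259 = 9.807; AUC_iv,0→∞ = 84.7725 + 9.807 = 94.5795 µg/mL·hr
Trapezoidal AUC_0→12 (intramuscular injection):
  [0→2]: (0.00+16.23)/2 × 2 = 16.23
  [2→4]: (16.23+12.10)/2 × 2 = 28.33
  [4→4.5]: (12.10+10.84)/2 × 0.5 = 5.735
  [4.5→10.5]: (10.84+2.40)/2 × 6 = 39.72
  [10.5→12]: (2.40+1.63)/2 × 1.5 = 3.0225
  Sum = 93.0375 µg/mL·hr
intramuscular injection tail: 1.63/0.259 = 6.293; AUC_ev,0→∞ = 93.0375 + 6.293 = 99.3305 µg/mL·hr
F = (AUC_ev/D_ev)/(AUC_iv/D_iv) = (99.3305/500)/(94.5795/250) = 0.198661/0.378318 = 0.5251

F = 0.525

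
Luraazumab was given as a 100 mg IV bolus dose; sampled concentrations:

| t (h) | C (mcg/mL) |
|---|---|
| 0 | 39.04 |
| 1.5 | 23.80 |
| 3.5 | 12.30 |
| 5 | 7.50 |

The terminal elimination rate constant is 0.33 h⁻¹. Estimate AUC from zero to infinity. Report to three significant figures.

Trapezoidal AUC_0→5:
  [0→1.5]: (39.04+23.80)/2 × 1.5 = 47.13
  [1.5→3.5]: (23.80+12.30)/2 × 2 = 36.1
  [3.5→5]: (12.30+7.50)/2 × 1.5 = 14.85
  Sum = 98.08 mcg/mL·h
Extrapolated tail: C_last / k_e = 7.50 / 0.33 = 22.727
AUC_0→∞ = 98.08 + 22.727 = 120.807 mcg/mL·h

AUC = 121 mcg/mL·h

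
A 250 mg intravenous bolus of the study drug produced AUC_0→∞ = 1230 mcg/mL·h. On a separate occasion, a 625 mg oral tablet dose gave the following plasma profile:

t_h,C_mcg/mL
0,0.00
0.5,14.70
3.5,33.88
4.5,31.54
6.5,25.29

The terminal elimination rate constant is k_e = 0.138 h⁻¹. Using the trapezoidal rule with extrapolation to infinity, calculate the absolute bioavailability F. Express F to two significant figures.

Trapezoidal AUC_0→6.5 (oral tablet):
  [0→0.5]: (0.00+14.70)/2 × 0.5 = 3.675
  [0.5→3.5]: (14.70+33.88)/2 × 3 = 72.87
  [3.5→4.5]: (33.88+31.54)/2 × 1 = 32.71
  [4.5→6.5]: (31.54+25.29)/2 × 2 = 56.83
  Sum = 166.085 mcg/mL·h
Tail: C_last/k_e = 25.29/0.138 = 183.261
AUC_0→∞ (oral tablet) = 166.085 + 183.261 = 349.346 mcg/mL·h
F = (AUC_ev/D_ev)/(AUC_iv/D_iv) = (349.346/625)/(1230/250) = 0.5589536/4.92 = 0.1136

F = 0.11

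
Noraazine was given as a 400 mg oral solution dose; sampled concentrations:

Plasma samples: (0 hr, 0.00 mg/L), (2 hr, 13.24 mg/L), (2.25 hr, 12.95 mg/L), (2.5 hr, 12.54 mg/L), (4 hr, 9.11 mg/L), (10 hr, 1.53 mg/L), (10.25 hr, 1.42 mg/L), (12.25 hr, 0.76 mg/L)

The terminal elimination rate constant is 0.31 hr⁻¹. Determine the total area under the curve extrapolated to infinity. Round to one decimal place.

AUC = 72.9 mg/L·hr

Trapezoidal AUC_0→12.25:
  [0→2]: (0.00+13.24)/2 × 2 = 13.24
  [2→2.25]: (13.24+12.95)/2 × 0.25 = 3.27375
  [2.25→2.5]: (12.95+12.54)/2 × 0.25 = 3.18625
  [2.5→4]: (12.54+9.11)/2 × 1.5 = 16.2375
  [4→10]: (9.11+1.53)/2 × 6 = 31.92
  [10→10.25]: (1.53+1.42)/2 × 0.25 = 0.36875
  [10.25→12.25]: (1.42+0.76)/2 × 2 = 2.18
  Sum = 70.40625 mg/L·hr
Extrapolated tail: C_last / k_e = 0.76 / 0.31 = 2.452
AUC_0→∞ = 70.40625 + 2.452 = 72.85825 mg/L·hr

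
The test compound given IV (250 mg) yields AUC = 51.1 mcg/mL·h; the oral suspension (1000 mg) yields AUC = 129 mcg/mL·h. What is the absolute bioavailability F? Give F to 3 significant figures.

F = 0.631

F = (AUC_ev / D_ev) / (AUC_iv / D_iv)
  = (129/1000) / (51.1/250)
  = 0.129 / 0.2044 = 0.6311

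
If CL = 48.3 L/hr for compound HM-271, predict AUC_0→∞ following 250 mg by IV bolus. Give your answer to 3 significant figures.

AUC_0→∞ = Dose_iv / CL
        = 250 / 48.3 = 5.17598 mg/L·hr

AUC = 5.18 mg/L·hr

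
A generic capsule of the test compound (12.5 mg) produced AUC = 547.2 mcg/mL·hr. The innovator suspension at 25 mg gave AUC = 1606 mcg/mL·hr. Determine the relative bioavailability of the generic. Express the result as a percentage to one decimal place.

F_rel = 68.1%

F_rel = (AUC_test/D_test) / (AUC_ref/D_ref)
      = (547.2/12.5) / (1606/25)
      = 43.776 / 64.24 = 0.6814 = 68.14%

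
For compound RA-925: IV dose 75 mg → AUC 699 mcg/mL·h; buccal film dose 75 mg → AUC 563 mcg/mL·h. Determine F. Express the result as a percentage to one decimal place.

F = 80.5%

F = (AUC_ev / D_ev) / (AUC_iv / D_iv)
  = (563/75) / (699/75)
  = 7.50667 / 9.32 = 0.8054
  = 80.54%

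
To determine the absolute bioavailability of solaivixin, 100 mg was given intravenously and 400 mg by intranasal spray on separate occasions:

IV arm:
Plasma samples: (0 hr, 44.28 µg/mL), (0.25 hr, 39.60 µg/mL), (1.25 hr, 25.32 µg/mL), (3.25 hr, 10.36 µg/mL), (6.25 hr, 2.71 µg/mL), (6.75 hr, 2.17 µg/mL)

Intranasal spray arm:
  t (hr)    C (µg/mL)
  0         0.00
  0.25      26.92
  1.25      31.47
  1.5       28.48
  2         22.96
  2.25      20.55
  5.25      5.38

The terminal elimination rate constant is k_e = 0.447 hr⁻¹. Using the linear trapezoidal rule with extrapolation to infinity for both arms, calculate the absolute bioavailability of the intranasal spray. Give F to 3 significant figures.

Trapezoidal AUC_0→6.75 (IV):
  [0→0.25]: (44.28+39.60)/2 × 0.25 = 10.485
  [0.25→1.25]: (39.60+25.32)/2 × 1 = 32.46
  [1.25→3.25]: (25.32+10.36)/2 × 2 = 35.68
  [3.25→6.25]: (10.36+2.71)/2 × 3 = 19.605
  [6.25→6.75]: (2.71+2.17)/2 × 0.5 = 1.22
  Sum = 99.45 µg/mL·hr
IV tail: 2.17/0.447 = 4.855; AUC_iv,0→∞ = 99.45 + 4.855 = 104.305 µg/mL·hr
Trapezoidal AUC_0→5.25 (intranasal spray):
  [0→0.25]: (0.00+26.92)/2 × 0.25 = 3.365
  [0.25→1.25]: (26.92+31.47)/2 × 1 = 29.195
  [1.25→1.5]: (31.47+28.48)/2 × 0.25 = 7.49375
  [1.5→2]: (28.48+22.96)/2 × 0.5 = 12.86
  [2→2.25]: (22.96+20.55)/2 × 0.25 = 5.43875
  [2.25→5.25]: (20.55+5.38)/2 × 3 = 38.895
  Sum = 97.2475 µg/mL·hr
intranasal spray tail: 5.38/0.447 = 12.036; AUC_ev,0→∞ = 97.2475 + 12.036 = 109.2835 µg/mL·hr
F = (AUC_ev/D_ev)/(AUC_iv/D_iv) = (109.2835/400)/(104.305/100) = 0.27320875/1.04305 = 0.2619

F = 0.262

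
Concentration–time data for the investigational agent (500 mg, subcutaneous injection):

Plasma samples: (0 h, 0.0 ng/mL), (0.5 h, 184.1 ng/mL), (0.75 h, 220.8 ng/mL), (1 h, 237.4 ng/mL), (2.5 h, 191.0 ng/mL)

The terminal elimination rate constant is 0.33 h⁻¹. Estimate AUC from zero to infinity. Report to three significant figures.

AUC = 1050 ng/mL·h

Trapezoidal AUC_0→2.5:
  [0→0.5]: (0.0+184.1)/2 × 0.5 = 46.025
  [0.5→0.75]: (184.1+220.8)/2 × 0.25 = 50.6125
  [0.75→1]: (220.8+237.4)/2 × 0.25 = 57.275
  [1→2.5]: (237.4+191.0)/2 × 1.5 = 321.3
  Sum = 475.2125 ng/mL·h
Extrapolated tail: C_last / k_e = 191.0 / 0.33 = 578.788
AUC_0→∞ = 475.2125 + 578.788 = 1054.0005 ng/mL·h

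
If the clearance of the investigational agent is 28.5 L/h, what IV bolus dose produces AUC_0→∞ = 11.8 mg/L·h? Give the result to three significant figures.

Dose_iv = CL × AUC_0→∞
     = 28.5 × 11.8 = 336.3 mg

Dose = 336 mg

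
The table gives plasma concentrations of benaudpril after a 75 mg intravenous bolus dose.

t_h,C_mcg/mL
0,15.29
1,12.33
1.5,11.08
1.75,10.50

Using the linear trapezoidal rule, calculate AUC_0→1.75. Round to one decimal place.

AUC = 22.4 mcg/mL·h

Trapezoidal AUC_0→1.75:
  [0→1]: (15.29+12.33)/2 × 1 = 13.81
  [1→1.5]: (12.33+11.08)/2 × 0.5 = 5.8525
  [1.5→1.75]: (11.08+10.50)/2 × 0.25 = 2.6975
  Sum = 22.36 mcg/mL·h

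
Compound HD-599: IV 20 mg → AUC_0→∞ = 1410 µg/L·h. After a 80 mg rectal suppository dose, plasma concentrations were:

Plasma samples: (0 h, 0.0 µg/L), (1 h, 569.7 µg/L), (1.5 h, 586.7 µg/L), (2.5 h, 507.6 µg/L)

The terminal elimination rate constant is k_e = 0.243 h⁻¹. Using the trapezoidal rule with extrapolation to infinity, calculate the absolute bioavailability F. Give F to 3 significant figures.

F = 0.569

Trapezoidal AUC_0→2.5 (rectal suppository):
  [0→1]: (0.0+569.7)/2 × 1 = 284.85
  [1→1.5]: (569.7+586.7)/2 × 0.5 = 289.1
  [1.5→2.5]: (586.7+507.6)/2 × 1 = 547.15
  Sum = 1121.1 µg/L·h
Tail: C_last/k_e = 507.6/0.243 = 2088.889
AUC_0→∞ (rectal suppository) = 1121.1 + 2088.889 = 3209.989 µg/L·h
F = (AUC_ev/D_ev)/(AUC_iv/D_iv) = (3209.989/80)/(1410/20) = 40.1249/70.5 = 0.5691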